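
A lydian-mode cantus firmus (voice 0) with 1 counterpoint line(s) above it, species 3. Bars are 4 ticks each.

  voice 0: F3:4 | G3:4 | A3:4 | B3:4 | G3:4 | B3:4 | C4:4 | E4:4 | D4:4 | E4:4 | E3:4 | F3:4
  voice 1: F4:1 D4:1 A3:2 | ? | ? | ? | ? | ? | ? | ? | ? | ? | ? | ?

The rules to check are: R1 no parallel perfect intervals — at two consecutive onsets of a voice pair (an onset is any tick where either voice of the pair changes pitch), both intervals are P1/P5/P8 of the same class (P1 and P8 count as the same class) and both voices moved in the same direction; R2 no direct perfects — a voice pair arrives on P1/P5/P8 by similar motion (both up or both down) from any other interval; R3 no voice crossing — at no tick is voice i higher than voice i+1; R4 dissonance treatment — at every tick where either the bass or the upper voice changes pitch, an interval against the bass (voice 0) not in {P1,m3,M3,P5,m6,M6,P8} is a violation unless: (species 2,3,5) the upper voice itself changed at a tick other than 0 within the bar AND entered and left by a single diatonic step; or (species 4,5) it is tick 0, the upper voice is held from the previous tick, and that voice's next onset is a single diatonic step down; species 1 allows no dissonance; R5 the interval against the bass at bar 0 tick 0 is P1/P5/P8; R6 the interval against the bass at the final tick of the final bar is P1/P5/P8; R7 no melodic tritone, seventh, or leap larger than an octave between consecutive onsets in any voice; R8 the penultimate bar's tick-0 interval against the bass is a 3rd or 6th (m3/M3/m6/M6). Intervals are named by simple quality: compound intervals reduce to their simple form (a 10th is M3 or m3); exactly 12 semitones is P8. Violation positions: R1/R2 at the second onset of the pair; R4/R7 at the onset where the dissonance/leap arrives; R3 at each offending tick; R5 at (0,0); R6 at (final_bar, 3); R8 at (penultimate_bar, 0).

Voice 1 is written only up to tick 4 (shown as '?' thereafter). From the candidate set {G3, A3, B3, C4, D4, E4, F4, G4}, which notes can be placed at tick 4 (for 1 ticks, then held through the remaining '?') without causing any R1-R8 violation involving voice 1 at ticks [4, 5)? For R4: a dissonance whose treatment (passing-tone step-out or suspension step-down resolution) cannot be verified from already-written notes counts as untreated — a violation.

{B3, E4, G3}

G3: legal
A3: violates R4
B3: legal
C4: violates R4
D4: violates R2
E4: legal
F4: violates R4
G4: violates R2,R7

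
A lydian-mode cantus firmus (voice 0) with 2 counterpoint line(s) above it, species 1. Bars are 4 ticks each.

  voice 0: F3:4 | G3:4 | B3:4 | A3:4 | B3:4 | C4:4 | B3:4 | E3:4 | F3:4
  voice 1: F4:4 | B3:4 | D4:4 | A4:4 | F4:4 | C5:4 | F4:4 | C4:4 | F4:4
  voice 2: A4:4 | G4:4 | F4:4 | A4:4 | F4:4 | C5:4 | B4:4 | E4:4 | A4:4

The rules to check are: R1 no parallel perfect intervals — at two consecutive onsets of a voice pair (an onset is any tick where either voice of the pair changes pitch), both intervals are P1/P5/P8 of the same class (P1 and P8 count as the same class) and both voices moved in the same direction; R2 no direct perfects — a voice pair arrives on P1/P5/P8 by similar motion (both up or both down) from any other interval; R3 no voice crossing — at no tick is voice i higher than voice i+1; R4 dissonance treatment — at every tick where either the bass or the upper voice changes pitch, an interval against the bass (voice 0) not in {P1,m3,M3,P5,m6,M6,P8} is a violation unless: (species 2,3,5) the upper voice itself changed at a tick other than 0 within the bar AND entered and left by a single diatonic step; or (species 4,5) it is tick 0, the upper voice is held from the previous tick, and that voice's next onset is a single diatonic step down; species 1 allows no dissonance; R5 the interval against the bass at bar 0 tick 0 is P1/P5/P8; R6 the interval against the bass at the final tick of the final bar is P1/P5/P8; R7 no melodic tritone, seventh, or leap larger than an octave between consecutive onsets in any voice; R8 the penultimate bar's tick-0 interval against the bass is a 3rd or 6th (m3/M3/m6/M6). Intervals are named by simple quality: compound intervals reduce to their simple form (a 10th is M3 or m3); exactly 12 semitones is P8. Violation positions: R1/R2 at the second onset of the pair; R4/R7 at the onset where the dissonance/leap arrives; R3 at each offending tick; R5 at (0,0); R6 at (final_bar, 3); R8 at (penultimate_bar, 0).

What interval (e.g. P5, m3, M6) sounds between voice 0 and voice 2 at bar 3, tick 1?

P8

voice 0=A3 voice 2=A4 -> P8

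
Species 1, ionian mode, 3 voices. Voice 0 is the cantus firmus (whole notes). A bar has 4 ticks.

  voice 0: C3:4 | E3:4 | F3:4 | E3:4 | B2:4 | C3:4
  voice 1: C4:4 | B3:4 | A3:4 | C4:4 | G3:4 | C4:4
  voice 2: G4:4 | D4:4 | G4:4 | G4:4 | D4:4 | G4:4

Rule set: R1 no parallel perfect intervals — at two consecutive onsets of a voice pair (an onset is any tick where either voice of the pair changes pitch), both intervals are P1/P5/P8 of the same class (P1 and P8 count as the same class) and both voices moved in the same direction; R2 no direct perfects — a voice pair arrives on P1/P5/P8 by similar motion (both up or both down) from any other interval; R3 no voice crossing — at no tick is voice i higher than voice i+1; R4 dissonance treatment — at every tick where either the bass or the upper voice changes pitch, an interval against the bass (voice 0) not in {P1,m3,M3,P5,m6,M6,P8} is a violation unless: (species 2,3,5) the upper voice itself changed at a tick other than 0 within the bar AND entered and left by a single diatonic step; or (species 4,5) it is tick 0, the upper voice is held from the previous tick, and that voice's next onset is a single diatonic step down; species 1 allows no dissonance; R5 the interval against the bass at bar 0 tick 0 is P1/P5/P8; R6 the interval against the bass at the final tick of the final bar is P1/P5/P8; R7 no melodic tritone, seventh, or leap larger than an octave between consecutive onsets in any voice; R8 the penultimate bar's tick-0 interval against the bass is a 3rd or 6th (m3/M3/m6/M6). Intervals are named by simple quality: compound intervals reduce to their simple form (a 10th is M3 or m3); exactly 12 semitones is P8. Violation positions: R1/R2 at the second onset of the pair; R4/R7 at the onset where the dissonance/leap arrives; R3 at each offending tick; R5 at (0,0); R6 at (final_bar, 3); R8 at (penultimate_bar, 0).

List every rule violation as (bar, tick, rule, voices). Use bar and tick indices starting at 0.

bar 0: v0=C3 v1=C4 v2=G4 downbeat P5
bar 1: v0=E3 v1=B3 v2=D4 downbeat m7
bar 2: v0=F3 v1=A3 v2=G4 downbeat M2
bar 3: v0=E3 v1=C4 v2=G4 downbeat m3
bar 4: v0=B2 v1=G3 v2=D4 downbeat m3
bar 5: v0=C3 v1=C4 v2=G4 downbeat P5
  -> R4 @ bar 1 tick 0 v(0, 2): E3/D4 m7 untreated
  -> R4 @ bar 2 tick 0 v(0, 2): F3/G4 M2 untreated
  -> R1 @ bar 4 tick 0 v(1, 2): C4/G4 P5 -> G3/D4 P5 similar
  -> R1 @ bar 5 tick 0 v(1, 2): G3/D4 P5 -> C4/G4 P5 similar
  -> R2 @ bar 5 tick 0 v(0, 1): B2/G3 m6 -> C3/C4 P8 similar
  -> R2 @ bar 5 tick 0 v(0, 2): B2/D4 m3 -> C3/G4 P5 similar

(1, 0, R4, (0, 2))
(2, 0, R4, (0, 2))
(4, 0, R1, (1, 2))
(5, 0, R1, (1, 2))
(5, 0, R2, (0, 1))
(5, 0, R2, (0, 2))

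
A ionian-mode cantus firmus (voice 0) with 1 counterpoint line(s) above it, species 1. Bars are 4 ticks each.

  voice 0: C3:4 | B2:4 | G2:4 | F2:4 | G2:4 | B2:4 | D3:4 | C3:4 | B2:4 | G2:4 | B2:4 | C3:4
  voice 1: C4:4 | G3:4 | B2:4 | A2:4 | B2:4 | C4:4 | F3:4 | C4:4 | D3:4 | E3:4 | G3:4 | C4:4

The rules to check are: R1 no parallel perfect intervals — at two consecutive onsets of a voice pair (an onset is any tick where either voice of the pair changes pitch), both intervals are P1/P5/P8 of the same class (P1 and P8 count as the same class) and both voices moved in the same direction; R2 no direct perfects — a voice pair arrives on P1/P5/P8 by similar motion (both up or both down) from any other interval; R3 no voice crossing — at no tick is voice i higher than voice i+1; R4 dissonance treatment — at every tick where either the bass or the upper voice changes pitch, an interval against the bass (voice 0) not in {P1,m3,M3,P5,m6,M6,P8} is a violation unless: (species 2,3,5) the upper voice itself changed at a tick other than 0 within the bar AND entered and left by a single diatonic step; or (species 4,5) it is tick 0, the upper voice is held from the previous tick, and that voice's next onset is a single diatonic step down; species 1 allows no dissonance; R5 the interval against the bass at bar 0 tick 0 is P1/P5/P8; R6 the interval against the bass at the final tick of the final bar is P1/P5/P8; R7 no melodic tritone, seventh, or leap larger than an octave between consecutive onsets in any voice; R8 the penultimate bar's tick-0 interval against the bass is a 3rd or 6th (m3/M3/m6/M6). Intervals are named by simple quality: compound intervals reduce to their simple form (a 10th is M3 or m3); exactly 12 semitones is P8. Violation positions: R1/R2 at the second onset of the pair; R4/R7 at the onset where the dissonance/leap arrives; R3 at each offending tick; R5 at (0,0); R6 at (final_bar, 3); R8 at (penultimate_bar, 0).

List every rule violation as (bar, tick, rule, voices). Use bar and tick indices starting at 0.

(5, 0, R4, (0, 1))
(5, 0, R7, (1,))
(8, 0, R7, (1,))
(11, 0, R2, (0, 1))

bar 0: v0=C3 v1=C4 downbeat P8
bar 1: v0=B2 v1=G3 downbeat m6
bar 2: v0=G2 v1=B2 downbeat M3
bar 3: v0=F2 v1=A2 downbeat M3
bar 4: v0=G2 v1=B2 downbeat M3
bar 5: v0=B2 v1=C4 downbeat m2
bar 6: v0=D3 v1=F3 downbeat m3
bar 7: v0=C3 v1=C4 downbeat P8
bar 8: v0=B2 v1=D3 downbeat m3
bar 9: v0=G2 v1=E3 downbeat M6
bar 10: v0=B2 v1=G3 downbeat m6
bar 11: v0=C3 v1=C4 downbeat P8
  -> R4 @ bar 5 tick 0 v(0, 1): B2/C4 m2 untreated
  -> R7 @ bar 5 tick 0 v(1,): B2->C4 leap 13st
  -> R7 @ bar 8 tick 0 v(1,): C4->D3 leap 10st
  -> R2 @ bar 11 tick 0 v(0, 1): B2/G3 m6 -> C3/C4 P8 similar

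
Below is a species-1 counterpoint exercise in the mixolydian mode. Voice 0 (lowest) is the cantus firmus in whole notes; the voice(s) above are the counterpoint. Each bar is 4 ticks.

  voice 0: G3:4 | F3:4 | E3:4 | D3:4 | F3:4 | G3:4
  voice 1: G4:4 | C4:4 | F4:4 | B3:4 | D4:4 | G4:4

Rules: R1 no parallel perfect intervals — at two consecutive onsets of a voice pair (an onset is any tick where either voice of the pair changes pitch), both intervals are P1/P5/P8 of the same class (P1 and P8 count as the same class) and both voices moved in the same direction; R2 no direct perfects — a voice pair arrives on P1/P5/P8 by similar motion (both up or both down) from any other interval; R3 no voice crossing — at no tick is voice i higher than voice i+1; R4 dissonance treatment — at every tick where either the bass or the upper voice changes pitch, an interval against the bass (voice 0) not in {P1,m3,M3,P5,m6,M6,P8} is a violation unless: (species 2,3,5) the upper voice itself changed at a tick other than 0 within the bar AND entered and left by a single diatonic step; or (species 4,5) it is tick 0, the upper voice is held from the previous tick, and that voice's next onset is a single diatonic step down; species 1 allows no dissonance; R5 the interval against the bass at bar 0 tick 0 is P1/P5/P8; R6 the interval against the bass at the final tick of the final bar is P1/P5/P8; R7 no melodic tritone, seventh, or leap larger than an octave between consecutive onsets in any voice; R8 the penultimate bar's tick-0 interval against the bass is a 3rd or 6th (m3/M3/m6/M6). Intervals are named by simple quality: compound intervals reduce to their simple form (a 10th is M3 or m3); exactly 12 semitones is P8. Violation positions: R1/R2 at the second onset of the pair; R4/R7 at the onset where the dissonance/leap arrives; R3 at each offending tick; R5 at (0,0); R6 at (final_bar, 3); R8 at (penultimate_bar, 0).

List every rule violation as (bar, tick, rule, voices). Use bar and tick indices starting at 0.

bar 0: v0=G3 v1=G4 downbeat P8
bar 1: v0=F3 v1=C4 downbeat P5
bar 2: v0=E3 v1=F4 downbeat m2
bar 3: v0=D3 v1=B3 downbeat M6
bar 4: v0=F3 v1=D4 downbeat M6
bar 5: v0=G3 v1=G4 downbeat P8
  -> R2 @ bar 1 tick 0 v(0, 1): G3/G4 P8 -> F3/C4 P5 similar
  -> R4 @ bar 2 tick 0 v(0, 1): E3/F4 m2 untreated
  -> R7 @ bar 3 tick 0 v(1,): F4->B3 leap 6st
  -> R2 @ bar 5 tick 0 v(0, 1): F3/D4 M6 -> G3/G4 P8 similar

(1, 0, R2, (0, 1))
(2, 0, R4, (0, 1))
(3, 0, R7, (1,))
(5, 0, R2, (0, 1))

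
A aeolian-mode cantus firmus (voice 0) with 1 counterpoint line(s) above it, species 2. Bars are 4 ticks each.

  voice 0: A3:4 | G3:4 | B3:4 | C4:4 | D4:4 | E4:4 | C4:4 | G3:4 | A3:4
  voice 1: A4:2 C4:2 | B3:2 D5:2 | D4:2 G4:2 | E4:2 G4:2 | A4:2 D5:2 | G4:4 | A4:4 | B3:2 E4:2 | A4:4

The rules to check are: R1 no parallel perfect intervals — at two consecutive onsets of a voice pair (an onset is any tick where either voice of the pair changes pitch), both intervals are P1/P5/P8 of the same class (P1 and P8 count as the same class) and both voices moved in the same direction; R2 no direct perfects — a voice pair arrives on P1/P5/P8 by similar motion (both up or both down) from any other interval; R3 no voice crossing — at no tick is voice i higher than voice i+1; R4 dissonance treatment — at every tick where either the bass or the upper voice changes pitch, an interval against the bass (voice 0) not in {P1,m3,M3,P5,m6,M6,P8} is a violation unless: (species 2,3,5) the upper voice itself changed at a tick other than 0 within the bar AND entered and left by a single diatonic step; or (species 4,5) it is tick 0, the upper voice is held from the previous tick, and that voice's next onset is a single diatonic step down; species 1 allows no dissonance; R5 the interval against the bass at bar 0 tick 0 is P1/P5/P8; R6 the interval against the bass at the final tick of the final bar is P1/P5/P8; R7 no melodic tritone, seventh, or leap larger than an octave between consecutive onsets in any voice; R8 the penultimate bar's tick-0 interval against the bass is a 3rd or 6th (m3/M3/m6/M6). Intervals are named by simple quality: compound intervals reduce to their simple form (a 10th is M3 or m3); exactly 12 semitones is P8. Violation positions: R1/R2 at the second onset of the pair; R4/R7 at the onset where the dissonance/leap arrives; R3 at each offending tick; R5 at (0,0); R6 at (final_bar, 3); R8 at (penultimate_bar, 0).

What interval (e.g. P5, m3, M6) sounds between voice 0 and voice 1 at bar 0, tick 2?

voice 0=A3 voice 1=C4 -> m3

m3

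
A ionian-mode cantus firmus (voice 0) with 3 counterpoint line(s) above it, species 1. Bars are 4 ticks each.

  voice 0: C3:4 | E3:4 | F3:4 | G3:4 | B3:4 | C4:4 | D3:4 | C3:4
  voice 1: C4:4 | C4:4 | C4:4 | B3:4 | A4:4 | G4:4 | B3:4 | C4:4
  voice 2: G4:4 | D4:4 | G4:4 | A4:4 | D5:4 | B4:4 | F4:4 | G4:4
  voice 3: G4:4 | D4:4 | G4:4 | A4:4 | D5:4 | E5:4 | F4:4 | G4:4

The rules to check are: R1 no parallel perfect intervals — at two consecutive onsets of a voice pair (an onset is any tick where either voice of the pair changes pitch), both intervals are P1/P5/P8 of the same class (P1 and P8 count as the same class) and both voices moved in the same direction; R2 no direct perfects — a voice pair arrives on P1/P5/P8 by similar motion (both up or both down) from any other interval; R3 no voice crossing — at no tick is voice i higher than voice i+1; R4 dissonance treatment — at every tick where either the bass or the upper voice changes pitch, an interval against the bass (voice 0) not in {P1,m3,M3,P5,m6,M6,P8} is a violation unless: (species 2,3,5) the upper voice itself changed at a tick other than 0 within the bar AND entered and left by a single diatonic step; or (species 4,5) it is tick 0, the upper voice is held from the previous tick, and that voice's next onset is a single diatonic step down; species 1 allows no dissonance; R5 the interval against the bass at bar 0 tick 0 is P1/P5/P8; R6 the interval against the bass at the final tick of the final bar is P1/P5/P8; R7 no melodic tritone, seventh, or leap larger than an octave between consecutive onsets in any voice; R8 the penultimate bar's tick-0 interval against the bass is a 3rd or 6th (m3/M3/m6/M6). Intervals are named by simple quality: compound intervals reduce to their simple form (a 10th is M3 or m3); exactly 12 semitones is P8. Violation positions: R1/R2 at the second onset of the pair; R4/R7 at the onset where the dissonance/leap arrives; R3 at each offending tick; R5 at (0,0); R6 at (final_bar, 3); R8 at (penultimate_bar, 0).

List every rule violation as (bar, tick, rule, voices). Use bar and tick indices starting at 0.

bar 0: v0=C3 v1=C4 v2=G4 v3=G4 downbeat P5
bar 1: v0=E3 v1=C4 v2=D4 v3=D4 downbeat m7
bar 2: v0=F3 v1=C4 v2=G4 v3=G4 downbeat M2
bar 3: v0=G3 v1=B3 v2=A4 v3=A4 downbeat M2
bar 4: v0=B3 v1=A4 v2=D5 v3=D5 downbeat m3
bar 5: v0=C4 v1=G4 v2=B4 v3=E5 downbeat M3
bar 6: v0=D3 v1=B3 v2=F4 v3=F4 downbeat m3
bar 7: v0=C3 v1=C4 v2=G4 v3=G4 downbeat P5
  -> R1 @ bar 1 tick 0 v(2, 3): G4/G4 P1 -> D4/D4 P1 similar
  -> R4 @ bar 1 tick 0 v(0, 2): E3/D4 m7 untreated
  -> R4 @ bar 1 tick 0 v(0, 3): E3/D4 m7 untreated
  -> R1 @ bar 2 tick 0 v(2, 3): D4/D4 P1 -> G4/G4 P1 similar
  -> R4 @ bar 2 tick 0 v(0, 2): F3/G4 M2 untreated
  -> R4 @ bar 2 tick 0 v(0, 3): F3/G4 M2 untreated
  -> R1 @ bar 3 tick 0 v(2, 3): G4/G4 P1 -> A4/A4 P1 similar
  -> R4 @ bar 3 tick 0 v(0, 2): G3/A4 M2 untreated
  -> R4 @ bar 3 tick 0 v(0, 3): G3/A4 M2 untreated
  -> R1 @ bar 4 tick 0 v(2, 3): A4/A4 P1 -> D5/D5 P1 similar
  -> R4 @ bar 4 tick 0 v(0, 1): B3/A4 m7 untreated
  -> R7 @ bar 4 tick 0 v(1,): B3->A4 leap 10st
  -> R4 @ bar 5 tick 0 v(0, 2): C4/B4 M7 untreated
  -> R2 @ bar 6 tick 0 v(2, 3): B4/E5 P4 -> F4/F4 P1 similar
  -> R7 @ bar 6 tick 0 v(0,): C4->D3 leap 10st
  -> R7 @ bar 6 tick 0 v(2,): B4->F4 leap 6st
  -> R7 @ bar 6 tick 0 v(3,): E5->F4 leap 11st
  -> R1 @ bar 7 tick 0 v(2, 3): F4/F4 P1 -> G4/G4 P1 similar
  -> R2 @ bar 7 tick 0 v(1, 2): B3/F4 TT -> C4/G4 P5 similar
  -> R2 @ bar 7 tick 0 v(1, 3): B3/F4 TT -> C4/G4 P5 similar

(1, 0, R1, (2, 3))
(1, 0, R4, (0, 2))
(1, 0, R4, (0, 3))
(2, 0, R1, (2, 3))
(2, 0, R4, (0, 2))
(2, 0, R4, (0, 3))
(3, 0, R1, (2, 3))
(3, 0, R4, (0, 2))
(3, 0, R4, (0, 3))
(4, 0, R1, (2, 3))
(4, 0, R4, (0, 1))
(4, 0, R7, (1,))
(5, 0, R4, (0, 2))
(6, 0, R2, (2, 3))
(6, 0, R7, (0,))
(6, 0, R7, (2,))
(6, 0, R7, (3,))
(7, 0, R1, (2, 3))
(7, 0, R2, (1, 2))
(7, 0, R2, (1, 3))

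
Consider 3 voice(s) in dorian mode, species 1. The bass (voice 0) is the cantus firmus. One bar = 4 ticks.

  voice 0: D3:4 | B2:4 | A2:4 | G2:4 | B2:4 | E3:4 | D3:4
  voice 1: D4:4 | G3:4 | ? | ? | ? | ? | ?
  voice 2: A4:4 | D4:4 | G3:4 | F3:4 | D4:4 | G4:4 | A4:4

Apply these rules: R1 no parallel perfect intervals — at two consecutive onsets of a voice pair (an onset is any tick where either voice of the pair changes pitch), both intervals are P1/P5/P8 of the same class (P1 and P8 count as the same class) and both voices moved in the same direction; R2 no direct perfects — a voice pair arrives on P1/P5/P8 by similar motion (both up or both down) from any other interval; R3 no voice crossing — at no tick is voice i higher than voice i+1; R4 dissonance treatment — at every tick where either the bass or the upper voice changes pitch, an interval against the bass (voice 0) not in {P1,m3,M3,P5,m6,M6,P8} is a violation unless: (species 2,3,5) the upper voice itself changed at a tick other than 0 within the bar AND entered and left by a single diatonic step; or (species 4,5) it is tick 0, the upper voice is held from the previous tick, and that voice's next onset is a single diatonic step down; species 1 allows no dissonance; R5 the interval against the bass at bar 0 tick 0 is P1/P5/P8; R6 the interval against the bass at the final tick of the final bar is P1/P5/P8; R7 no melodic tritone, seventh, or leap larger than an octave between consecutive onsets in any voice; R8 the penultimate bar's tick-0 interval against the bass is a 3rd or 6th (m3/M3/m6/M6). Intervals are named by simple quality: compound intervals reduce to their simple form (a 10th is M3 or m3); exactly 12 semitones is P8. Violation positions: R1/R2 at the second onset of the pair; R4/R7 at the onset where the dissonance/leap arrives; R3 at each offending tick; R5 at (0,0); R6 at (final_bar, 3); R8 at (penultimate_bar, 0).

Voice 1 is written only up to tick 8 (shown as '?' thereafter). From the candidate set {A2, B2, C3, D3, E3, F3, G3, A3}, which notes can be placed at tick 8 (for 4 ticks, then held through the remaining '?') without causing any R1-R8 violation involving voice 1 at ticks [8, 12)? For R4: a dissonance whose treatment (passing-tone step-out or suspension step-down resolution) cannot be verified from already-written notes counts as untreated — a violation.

{F3}

A2: violates R2,R7
B2: violates R4
C3: violates R1
D3: violates R4
E3: violates R2
F3: legal
G3: violates R4
A3: violates R3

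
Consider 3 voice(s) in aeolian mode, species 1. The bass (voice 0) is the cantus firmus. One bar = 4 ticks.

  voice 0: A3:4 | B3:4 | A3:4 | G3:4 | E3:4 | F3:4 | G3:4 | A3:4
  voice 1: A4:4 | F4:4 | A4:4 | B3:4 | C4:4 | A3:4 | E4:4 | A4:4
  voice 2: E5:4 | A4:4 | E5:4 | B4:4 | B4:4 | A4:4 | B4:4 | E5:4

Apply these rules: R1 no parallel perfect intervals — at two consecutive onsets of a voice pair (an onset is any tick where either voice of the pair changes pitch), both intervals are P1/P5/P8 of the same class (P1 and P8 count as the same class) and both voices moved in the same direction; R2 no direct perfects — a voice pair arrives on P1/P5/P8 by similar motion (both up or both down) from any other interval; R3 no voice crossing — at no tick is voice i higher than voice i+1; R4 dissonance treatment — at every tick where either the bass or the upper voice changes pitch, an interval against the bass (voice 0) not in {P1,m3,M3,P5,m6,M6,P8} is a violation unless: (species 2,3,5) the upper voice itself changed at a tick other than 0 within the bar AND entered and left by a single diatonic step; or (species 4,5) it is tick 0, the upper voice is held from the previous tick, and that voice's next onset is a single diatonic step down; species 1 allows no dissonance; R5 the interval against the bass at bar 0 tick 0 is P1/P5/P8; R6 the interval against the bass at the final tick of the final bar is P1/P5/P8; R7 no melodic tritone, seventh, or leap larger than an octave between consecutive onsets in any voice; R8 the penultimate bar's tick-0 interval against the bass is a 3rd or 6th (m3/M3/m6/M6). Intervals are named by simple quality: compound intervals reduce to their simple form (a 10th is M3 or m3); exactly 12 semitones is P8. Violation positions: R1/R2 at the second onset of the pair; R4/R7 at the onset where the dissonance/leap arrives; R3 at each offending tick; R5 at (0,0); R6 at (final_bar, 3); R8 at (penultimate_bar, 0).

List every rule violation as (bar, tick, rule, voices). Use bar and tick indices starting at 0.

(1, 0, R4, (0, 1))
(1, 0, R4, (0, 2))
(2, 0, R2, (1, 2))
(3, 0, R2, (1, 2))
(3, 0, R7, (1,))
(5, 0, R2, (1, 2))
(6, 0, R2, (1, 2))
(7, 0, R1, (1, 2))
(7, 0, R2, (0, 1))
(7, 0, R2, (0, 2))

bar 0: v0=A3 v1=A4 v2=E5 downbeat P5
bar 1: v0=B3 v1=F4 v2=A4 downbeat m7
bar 2: v0=A3 v1=A4 v2=E5 downbeat P5
bar 3: v0=G3 v1=B3 v2=B4 downbeat M3
bar 4: v0=E3 v1=C4 v2=B4 downbeat P5
bar 5: v0=F3 v1=A3 v2=A4 downbeat M3
bar 6: v0=G3 v1=E4 v2=B4 downbeat M3
bar 7: v0=A3 v1=A4 v2=E5 downbeat P5
  -> R4 @ bar 1 tick 0 v(0, 1): B3/F4 TT untreated
  -> R4 @ bar 1 tick 0 v(0, 2): B3/A4 m7 untreated
  -> R2 @ bar 2 tick 0 v(1, 2): F4/A4 M3 -> A4/E5 P5 similar
  -> R2 @ bar 3 tick 0 v(1, 2): A4/E5 P5 -> B3/B4 P8 similar
  -> R7 @ bar 3 tick 0 v(1,): A4->B3 leap 10st
  -> R2 @ bar 5 tick 0 v(1, 2): C4/B4 M7 -> A3/A4 P8 similar
  -> R2 @ bar 6 tick 0 v(1, 2): A3/A4 P8 -> E4/B4 P5 similar
  -> R1 @ bar 7 tick 0 v(1, 2): E4/B4 P5 -> A4/E5 P5 similar
  -> R2 @ bar 7 tick 0 v(0, 1): G3/E4 M6 -> A3/A4 P8 similar
  -> R2 @ bar 7 tick 0 v(0, 2): G3/B4 M3 -> A3/E5 P5 similar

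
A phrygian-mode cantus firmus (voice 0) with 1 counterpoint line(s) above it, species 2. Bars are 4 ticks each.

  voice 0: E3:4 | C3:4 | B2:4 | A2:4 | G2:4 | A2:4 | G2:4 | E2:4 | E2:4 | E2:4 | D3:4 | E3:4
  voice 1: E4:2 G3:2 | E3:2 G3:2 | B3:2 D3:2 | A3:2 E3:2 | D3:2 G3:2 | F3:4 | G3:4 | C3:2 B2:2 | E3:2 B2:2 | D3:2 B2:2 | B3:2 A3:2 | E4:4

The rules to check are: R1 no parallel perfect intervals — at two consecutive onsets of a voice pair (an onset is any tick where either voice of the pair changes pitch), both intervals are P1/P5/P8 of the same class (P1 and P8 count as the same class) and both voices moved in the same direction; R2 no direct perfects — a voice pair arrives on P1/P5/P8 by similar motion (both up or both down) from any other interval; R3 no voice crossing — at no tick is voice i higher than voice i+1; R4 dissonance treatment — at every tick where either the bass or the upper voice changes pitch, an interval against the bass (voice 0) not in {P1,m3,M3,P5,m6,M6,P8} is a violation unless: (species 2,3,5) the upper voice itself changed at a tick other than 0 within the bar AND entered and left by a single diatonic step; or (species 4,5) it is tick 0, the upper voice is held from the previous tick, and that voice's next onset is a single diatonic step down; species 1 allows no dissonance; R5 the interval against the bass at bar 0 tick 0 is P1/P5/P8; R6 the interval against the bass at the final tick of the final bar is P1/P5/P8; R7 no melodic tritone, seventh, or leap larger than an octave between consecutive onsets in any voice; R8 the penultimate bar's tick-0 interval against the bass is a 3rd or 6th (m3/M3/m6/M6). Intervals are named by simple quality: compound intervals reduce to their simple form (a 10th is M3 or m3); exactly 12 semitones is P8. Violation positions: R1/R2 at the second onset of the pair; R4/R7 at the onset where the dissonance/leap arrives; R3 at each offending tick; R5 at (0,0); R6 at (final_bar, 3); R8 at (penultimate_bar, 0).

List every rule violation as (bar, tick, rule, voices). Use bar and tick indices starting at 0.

bar 0: v0=E3 v1=E4 downbeat P8
bar 1: v0=C3 v1=E3 downbeat M3
bar 2: v0=B2 v1=B3 downbeat P8
bar 3: v0=A2 v1=A3 downbeat P8
bar 4: v0=G2 v1=D3 downbeat P5
bar 5: v0=A2 v1=F3 downbeat m6
bar 6: v0=G2 v1=G3 downbeat P8
bar 7: v0=E2 v1=C3 downbeat m6
bar 8: v0=E2 v1=E3 downbeat P8
bar 9: v0=E2 v1=D3 downbeat m7
bar 10: v0=D3 v1=B3 downbeat M6
bar 11: v0=E3 v1=E4 downbeat P8
  -> R1 @ bar 4 tick 0 v(0, 1): A2/E3 P5 -> G2/D3 P5 similar
  -> R4 @ bar 9 tick 0 v(0, 1): E2/D3 m7 untreated
  -> R7 @ bar 10 tick 0 v(0,): E2->D3 leap 10st
  -> R2 @ bar 11 tick 0 v(0, 1): D3/A3 P5 -> E3/E4 P8 similar

(4, 0, R1, (0, 1))
(9, 0, R4, (0, 1))
(10, 0, R7, (0,))
(11, 0, R2, (0, 1))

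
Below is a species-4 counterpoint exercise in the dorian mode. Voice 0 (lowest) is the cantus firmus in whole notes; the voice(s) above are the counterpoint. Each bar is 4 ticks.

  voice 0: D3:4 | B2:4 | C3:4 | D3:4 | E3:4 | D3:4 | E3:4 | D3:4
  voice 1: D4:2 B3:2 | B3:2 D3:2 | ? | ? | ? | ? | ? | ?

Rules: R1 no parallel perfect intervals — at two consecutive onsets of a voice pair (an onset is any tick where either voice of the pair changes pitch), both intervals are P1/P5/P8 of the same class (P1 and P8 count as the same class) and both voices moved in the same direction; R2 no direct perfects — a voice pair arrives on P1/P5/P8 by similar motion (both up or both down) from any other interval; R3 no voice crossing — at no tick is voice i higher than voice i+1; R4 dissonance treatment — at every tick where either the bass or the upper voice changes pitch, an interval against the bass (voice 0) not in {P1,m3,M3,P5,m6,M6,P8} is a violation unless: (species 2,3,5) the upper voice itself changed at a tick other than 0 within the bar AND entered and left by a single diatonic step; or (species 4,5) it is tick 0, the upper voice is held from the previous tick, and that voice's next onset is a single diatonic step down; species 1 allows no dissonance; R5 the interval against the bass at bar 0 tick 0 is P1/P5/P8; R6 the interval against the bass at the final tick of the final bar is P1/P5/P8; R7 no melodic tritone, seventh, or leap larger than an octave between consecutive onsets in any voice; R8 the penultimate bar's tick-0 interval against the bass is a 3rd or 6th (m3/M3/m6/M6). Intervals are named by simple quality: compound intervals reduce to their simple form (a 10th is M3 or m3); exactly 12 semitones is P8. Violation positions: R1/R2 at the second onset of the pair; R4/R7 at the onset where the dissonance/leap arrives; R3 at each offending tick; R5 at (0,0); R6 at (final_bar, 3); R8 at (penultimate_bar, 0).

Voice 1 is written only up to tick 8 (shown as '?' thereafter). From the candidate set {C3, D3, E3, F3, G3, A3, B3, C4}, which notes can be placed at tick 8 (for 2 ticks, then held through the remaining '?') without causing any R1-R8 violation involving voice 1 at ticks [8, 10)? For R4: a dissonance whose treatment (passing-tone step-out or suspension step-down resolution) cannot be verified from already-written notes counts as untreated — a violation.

{A3, C3, E3}

C3: legal
D3: violates R4
E3: legal
F3: violates R4
G3: violates R2
A3: legal
B3: violates R4
C4: violates R2,R7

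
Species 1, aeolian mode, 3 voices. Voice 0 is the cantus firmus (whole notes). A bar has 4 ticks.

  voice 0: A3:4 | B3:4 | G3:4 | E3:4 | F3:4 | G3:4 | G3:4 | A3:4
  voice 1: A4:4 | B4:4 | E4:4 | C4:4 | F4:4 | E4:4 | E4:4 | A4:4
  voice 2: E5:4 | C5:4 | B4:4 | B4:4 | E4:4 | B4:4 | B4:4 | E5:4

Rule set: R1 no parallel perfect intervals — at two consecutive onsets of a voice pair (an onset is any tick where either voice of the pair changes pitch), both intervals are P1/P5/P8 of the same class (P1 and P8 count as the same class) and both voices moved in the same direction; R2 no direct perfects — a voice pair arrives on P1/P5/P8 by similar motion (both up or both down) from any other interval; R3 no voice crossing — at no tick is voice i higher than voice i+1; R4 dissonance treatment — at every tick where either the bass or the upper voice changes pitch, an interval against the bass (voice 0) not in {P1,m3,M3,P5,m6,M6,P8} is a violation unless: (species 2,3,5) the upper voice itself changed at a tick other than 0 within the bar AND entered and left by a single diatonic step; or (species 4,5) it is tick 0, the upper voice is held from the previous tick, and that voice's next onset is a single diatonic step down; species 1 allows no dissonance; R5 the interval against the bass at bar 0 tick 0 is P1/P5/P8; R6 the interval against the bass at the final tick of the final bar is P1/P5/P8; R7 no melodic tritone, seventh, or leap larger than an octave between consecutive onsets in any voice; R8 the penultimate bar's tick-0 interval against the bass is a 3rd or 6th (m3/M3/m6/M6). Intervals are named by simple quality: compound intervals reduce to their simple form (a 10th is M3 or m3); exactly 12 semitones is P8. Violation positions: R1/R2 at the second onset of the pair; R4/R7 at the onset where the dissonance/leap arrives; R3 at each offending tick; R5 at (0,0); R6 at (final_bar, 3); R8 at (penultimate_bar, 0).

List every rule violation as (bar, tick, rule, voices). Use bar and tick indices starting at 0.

bar 0: v0=A3 v1=A4 v2=E5 downbeat P5
bar 1: v0=B3 v1=B4 v2=C5 downbeat m2
bar 2: v0=G3 v1=E4 v2=B4 downbeat M3
bar 3: v0=E3 v1=C4 v2=B4 downbeat P5
bar 4: v0=F3 v1=F4 v2=E4 downbeat M7
bar 5: v0=G3 v1=E4 v2=B4 downbeat M3
bar 6: v0=G3 v1=E4 v2=B4 downbeat M3
bar 7: v0=A3 v1=A4 v2=E5 downbeat P5
  -> R1 @ bar 1 tick 0 v(0, 1): A3/A4 P8 -> B3/B4 P8 similar
  -> R4 @ bar 1 tick 0 v(0, 2): B3/C5 m2 untreated
  -> R2 @ bar 2 tick 0 v(1, 2): B4/C5 m2 -> E4/B4 P5 similar
  -> R2 @ bar 4 tick 0 v(0, 1): E3/C4 m6 -> F3/F4 P8 similar
  -> R3 @ bar 4 tick 0 v(1, 2): F4 above E4
  -> R4 @ bar 4 tick 0 v(0, 2): F3/E4 M7 untreated
  -> R3 @ bar 4 tick 1 v(1, 2): F4 above E4
  -> R3 @ bar 4 tick 2 v(1, 2): F4 above E4
  -> R3 @ bar 4 tick 3 v(1, 2): F4 above E4
  -> R1 @ bar 7 tick 0 v(1, 2): E4/B4 P5 -> A4/E5 P5 similar
  -> R2 @ bar 7 tick 0 v(0, 1): G3/E4 M6 -> A3/A4 P8 similar
  -> R2 @ bar 7 tick 0 v(0, 2): G3/B4 M3 -> A3/E5 P5 similar

(1, 0, R1, (0, 1))
(1, 0, R4, (0, 2))
(2, 0, R2, (1, 2))
(4, 0, R2, (0, 1))
(4, 0, R3, (1, 2))
(4, 0, R4, (0, 2))
(4, 1, R3, (1, 2))
(4, 2, R3, (1, 2))
(4, 3, R3, (1, 2))
(7, 0, R1, (1, 2))
(7, 0, R2, (0, 1))
(7, 0, R2, (0, 2))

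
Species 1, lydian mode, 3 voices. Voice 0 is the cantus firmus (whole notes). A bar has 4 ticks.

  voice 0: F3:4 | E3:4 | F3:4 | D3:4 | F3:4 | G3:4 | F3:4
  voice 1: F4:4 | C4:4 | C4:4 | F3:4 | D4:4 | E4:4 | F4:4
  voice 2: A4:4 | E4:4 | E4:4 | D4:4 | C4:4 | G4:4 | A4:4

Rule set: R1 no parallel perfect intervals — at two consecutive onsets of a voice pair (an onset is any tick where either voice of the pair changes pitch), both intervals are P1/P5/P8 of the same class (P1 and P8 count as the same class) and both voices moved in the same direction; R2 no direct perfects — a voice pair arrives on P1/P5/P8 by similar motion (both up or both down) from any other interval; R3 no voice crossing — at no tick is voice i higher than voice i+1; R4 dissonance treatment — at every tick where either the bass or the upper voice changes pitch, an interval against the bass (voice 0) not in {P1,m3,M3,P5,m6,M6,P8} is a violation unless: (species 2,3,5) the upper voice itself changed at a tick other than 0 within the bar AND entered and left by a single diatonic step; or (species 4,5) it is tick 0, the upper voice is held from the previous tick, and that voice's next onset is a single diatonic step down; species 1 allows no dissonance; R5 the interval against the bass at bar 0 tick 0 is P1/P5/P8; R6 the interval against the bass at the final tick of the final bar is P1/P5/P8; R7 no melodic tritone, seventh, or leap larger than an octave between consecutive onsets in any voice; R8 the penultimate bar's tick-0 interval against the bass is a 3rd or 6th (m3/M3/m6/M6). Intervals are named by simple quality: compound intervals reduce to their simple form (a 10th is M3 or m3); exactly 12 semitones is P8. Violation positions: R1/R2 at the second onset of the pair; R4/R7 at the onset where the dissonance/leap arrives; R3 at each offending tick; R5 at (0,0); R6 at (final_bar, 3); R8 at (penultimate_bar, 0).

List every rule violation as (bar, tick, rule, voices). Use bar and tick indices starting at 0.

(0, 0, R5, (0, 2))
(1, 0, R2, (0, 2))
(2, 0, R4, (0, 2))
(3, 0, R2, (0, 2))
(4, 0, R3, (1, 2))
(4, 1, R3, (1, 2))
(4, 2, R3, (1, 2))
(4, 3, R3, (1, 2))
(5, 0, R2, (0, 2))
(5, 0, R8, (0, 2))
(6, 3, R6, (0, 2))

bar 0: v0=F3 v1=F4 v2=A4 downbeat M3
bar 1: v0=E3 v1=C4 v2=E4 downbeat P8
bar 2: v0=F3 v1=C4 v2=E4 downbeat M7
bar 3: v0=D3 v1=F3 v2=D4 downbeat P8
bar 4: v0=F3 v1=D4 v2=C4 downbeat P5
bar 5: v0=G3 v1=E4 v2=G4 downbeat P8
bar 6: v0=F3 v1=F4 v2=A4 downbeat M3
  -> R5 @ bar 0 tick 0 v(0, 2): opens on M3
  -> R2 @ bar 1 tick 0 v(0, 2): F3/A4 M3 -> E3/E4 P8 similar
  -> R4 @ bar 2 tick 0 v(0, 2): F3/E4 M7 untreated
  -> R2 @ bar 3 tick 0 v(0, 2): F3/E4 M7 -> D3/D4 P8 similar
  -> R3 @ bar 4 tick 0 v(1, 2): D4 above C4
  -> R3 @ bar 4 tick 1 v(1, 2): D4 above C4
  -> R3 @ bar 4 tick 2 v(1, 2): D4 above C4
  -> R3 @ bar 4 tick 3 v(1, 2): D4 above C4
  -> R2 @ bar 5 tick 0 v(0, 2): F3/C4 P5 -> G3/G4 P8 similar
  -> R8 @ bar 5 tick 0 v(0, 2): penult P8 not 3rd/6th
  -> R6 @ bar 6 tick 3 v(0, 2): closes on M3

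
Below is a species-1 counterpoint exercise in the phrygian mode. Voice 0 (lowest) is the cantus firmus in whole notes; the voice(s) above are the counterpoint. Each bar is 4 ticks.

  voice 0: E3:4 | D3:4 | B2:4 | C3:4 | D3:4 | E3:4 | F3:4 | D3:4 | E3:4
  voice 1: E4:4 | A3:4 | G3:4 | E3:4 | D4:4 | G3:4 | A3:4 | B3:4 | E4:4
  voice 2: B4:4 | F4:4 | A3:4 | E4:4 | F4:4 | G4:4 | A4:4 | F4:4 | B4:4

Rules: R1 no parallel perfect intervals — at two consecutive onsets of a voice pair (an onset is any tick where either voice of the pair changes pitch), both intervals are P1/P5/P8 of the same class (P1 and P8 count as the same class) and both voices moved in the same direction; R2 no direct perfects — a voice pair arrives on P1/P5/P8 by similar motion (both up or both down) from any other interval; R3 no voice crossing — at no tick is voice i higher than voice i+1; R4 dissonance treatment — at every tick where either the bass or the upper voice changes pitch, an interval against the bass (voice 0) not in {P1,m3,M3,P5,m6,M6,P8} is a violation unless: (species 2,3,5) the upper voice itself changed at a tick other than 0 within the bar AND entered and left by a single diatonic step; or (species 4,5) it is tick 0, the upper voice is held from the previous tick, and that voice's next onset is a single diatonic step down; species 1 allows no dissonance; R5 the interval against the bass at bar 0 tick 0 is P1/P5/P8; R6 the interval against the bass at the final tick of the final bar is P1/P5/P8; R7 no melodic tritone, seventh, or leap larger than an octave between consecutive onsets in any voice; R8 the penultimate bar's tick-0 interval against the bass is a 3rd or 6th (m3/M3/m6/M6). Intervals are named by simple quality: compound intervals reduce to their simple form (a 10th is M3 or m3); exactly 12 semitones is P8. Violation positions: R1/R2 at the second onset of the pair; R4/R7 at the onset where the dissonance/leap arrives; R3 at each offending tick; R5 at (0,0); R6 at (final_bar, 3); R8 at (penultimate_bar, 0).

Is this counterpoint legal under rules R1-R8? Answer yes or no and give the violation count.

No (10 violations)

bar 0: v0=E3 v1=E4 v2=B4 (P5)
bar 1: v0=D3 v1=A3 v2=F4 (m3)
bar 2: v0=B2 v1=G3 v2=A3 (m7)
bar 3: v0=C3 v1=E3 v2=E4 (M3)
bar 4: v0=D3 v1=D4 v2=F4 (m3)
bar 5: v0=E3 v1=G3 v2=G4 (m3)
bar 6: v0=F3 v1=A3 v2=A4 (M3)
bar 7: v0=D3 v1=B3 v2=F4 (m3)
bar 8: v0=E3 v1=E4 v2=B4 (P5)
  R2 @ bar1.0: E3/E4 P8 -> D3/A3 P5 similar
  R7 @ bar1.0: B4->F4 leap 6st
  R4 @ bar2.0: B2/A3 m7 untreated
  R2 @ bar4.0: C3/E3 M3 -> D3/D4 P8 similar
  R7 @ bar4.0: E3->D4 leap 10st
  R1 @ bar6.0: G3/G4 P8 -> A3/A4 P8 similar
  R2 @ bar8.0: D3/B3 M6 -> E3/E4 P8 similar
  R2 @ bar8.0: D3/F4 m3 -> E3/B4 P5 similar
  R2 @ bar8.0: B3/F4 TT -> E4/B4 P5 similar
  R7 @ bar8.0: F4->B4 leap 6st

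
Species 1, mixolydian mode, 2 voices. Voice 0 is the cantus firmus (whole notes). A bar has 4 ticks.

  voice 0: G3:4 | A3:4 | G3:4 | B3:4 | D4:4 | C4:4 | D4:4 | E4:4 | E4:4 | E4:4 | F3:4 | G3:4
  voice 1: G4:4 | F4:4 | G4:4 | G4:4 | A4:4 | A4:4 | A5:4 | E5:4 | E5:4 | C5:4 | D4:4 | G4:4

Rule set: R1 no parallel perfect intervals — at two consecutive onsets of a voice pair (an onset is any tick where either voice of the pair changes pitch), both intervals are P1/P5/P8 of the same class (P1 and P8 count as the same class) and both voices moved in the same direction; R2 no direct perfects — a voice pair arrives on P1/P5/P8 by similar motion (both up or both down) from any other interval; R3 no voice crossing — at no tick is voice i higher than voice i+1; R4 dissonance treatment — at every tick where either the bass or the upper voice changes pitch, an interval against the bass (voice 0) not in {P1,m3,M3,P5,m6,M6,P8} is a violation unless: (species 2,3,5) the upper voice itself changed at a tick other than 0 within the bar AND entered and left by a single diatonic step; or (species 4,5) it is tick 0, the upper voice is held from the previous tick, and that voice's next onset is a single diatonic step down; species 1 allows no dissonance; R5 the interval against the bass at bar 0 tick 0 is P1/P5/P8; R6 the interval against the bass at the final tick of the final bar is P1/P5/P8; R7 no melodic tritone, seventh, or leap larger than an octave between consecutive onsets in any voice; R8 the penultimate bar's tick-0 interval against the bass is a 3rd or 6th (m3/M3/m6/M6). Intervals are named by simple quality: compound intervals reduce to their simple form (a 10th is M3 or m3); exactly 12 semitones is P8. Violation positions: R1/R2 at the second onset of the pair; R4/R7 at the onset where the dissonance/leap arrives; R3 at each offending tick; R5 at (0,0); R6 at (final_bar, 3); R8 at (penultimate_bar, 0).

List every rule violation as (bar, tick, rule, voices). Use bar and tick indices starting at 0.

bar 0: v0=G3 v1=G4 downbeat P8
bar 1: v0=A3 v1=F4 downbeat m6
bar 2: v0=G3 v1=G4 downbeat P8
bar 3: v0=B3 v1=G4 downbeat m6
bar 4: v0=D4 v1=A4 downbeat P5
bar 5: v0=C4 v1=A4 downbeat M6
bar 6: v0=D4 v1=A5 downbeat P5
bar 7: v0=E4 v1=E5 downbeat P8
bar 8: v0=E4 v1=E5 downbeat P8
bar 9: v0=E4 v1=C5 downbeat m6
bar 10: v0=F3 v1=D4 downbeat M6
bar 11: v0=G3 v1=G4 downbeat P8
  -> R2 @ bar 4 tick 0 v(0, 1): B3/G4 m6 -> D4/A4 P5 similar
  -> R2 @ bar 6 tick 0 v(0, 1): C4/A4 M6 -> D4/A5 P5 similar
  -> R7 @ bar 10 tick 0 v(0,): E4->F3 leap 11st
  -> R7 @ bar 10 tick 0 v(1,): C5->D4 leap 10st
  -> R2 @ bar 11 tick 0 v(0, 1): F3/D4 M6 -> G3/G4 P8 similar

(4, 0, R2, (0, 1))
(6, 0, R2, (0, 1))
(10, 0, R7, (0,))
(10, 0, R7, (1,))
(11, 0, R2, (0, 1))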